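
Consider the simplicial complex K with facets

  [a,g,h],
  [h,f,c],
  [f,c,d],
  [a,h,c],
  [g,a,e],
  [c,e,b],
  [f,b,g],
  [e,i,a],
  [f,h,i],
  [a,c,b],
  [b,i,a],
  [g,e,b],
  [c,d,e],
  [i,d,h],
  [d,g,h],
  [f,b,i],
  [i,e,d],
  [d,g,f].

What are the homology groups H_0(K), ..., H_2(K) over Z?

H_0 ≅ Z,  H_1 ≅ Z ⊕ Z/2,  H_2 = 0.

We work with the vertex ordering a < b < c < d < e < f < g < h < i. The simplices of K, each written with vertices in increasing order, are:

  0-simplices (9): a, b, c, d, e, f, g, h, i
  1-simplices (27): ab, ac, ae, ag, ah, ai, bc, be, bf, bg, bi, cd, ce, cf, ch, de, df, dg, dh, di, eg, ei, fg, fh, fi, gh, hi
  2-simplices (18): abc, abi, ach, aeg, aei, agh, bce, beg, bfg, bfi, cde, cdf, cfh, dei, dfg, dgh, dhi, fhi

Hence C_0 ≅ Z^9, C_1 ≅ Z^27, C_2 ≅ Z^18.

∂_1: C_1 → C_0 sends each edge [p,q] (with p < q) to q − p.
The resulting 9×27 matrix has rank 8, and its Smith normal form has invariant factors (1,1,1,1,1,1,1,1).

Boundary ∂_2: C_2 → C_1 maps a triangle to the signed sum of its edges. For instance
  ∂bce = ce − be + bc,
  ∂cdf = df − cf + cd.
The resulting 27×18 matrix has rank 18, and its Smith normal form has invariant factors (1,1,1,1,1,1,1,1,1,1,1,1,1,1,1,1,1,2).

Now H_k = ker ∂_k / im ∂_{k+1}, so:

  H_0: rank C_0 − rank ∂_1 = 9 − 8 = 1, and the invariant factors of ∂_1 are all 1, so H_0 ≅ Z.
  H_1: rank ker ∂_1 − rank ∂_2 = (27 − 8) − 18 = 1, and ∂_2 has invariant factor 2 > 1, so H_1 ≅ Z ⊕ Z/2.
  H_2: rank ker ∂_2 − rank ∂_3 = (18 − 18) − 0 = 0, and there is no ∂_3, so H_2 ≅ 0.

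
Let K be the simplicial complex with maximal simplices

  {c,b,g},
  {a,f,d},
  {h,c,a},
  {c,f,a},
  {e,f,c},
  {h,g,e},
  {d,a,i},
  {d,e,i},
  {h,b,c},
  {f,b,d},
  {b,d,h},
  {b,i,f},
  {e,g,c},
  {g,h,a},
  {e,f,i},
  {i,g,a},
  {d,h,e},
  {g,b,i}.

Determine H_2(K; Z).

H_2 = 0.

Take the total order a < b < c < d < e < f < g < h < i on the vertex set. Then K (dimension 2) consists of the simplices:

  0-simplices (9): a, b, c, d, e, f, g, h, i
  1-simplices (27): ac, ad, af, ag, ah, ai, bc, bd, bf, bg, bh, bi, ce, cf, cg, ch, de, df, dh, di, ef, eg, eh, ei, fi, gh, gi
  2-simplices (18): acf, ach, adf, adi, agh, agi, bcg, bch, bdf, bdh, bfi, bgi, cef, ceg, deh, dei, efi, egh

giving chain groups C_0 ≅ Z^9, C_1 ≅ Z^27, C_2 ≅ Z^18.

The boundary map ∂_1: C_1 → C_0 sends each edge [p,q] (with p < q) to q − p. For instance
  ∂ef = f − e.
The resulting 9×27 matrix has rank 8, and its Smith normal form has invariant factors (1,1,1,1,1,1,1,1).

Boundary ∂_2: C_2 → C_1 sends each 2-simplex [p,q,r] to [q,r] − [p,r] + [p,q]. For instance
  ∂bfi = fi − bi + bf,
  ∂agi = gi − ai + ag.
As a 27×18 matrix over Z this has rank 18, with invariant factors (1,1,1,1,1,1,1,1,1,1,1,1,1,1,1,1,1,2).

Reading off H_k = ker ∂_k / im ∂_{k+1}:

  H_2: rank ker ∂_2 − rank ∂_3 = (18 − 18) − 0 = 0, and there is no ∂_3, so H_2 = 0.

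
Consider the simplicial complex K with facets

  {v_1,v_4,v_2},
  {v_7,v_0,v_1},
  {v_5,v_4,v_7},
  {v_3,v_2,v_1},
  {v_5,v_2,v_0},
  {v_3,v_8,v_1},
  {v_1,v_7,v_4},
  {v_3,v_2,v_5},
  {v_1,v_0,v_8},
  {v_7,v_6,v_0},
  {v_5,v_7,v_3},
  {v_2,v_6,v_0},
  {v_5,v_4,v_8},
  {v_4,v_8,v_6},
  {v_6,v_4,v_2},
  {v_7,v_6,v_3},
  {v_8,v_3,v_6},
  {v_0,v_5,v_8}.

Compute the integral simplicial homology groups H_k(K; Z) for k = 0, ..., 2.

H_0 = Z,  H_1 = Z^2,  H_2 = Z.

K has 9 vertices, 27 edges, 18 triangles.
rank ∂_0 = 0, rank ∂_1 = 8 ⇒ b_0 = 9 − 0 − 8 = 1; all invariant factors of ∂_1 are 1 so no torsion. So H_0 ≅ Z.
rank ∂_1 = 8, rank ∂_2 = 17 ⇒ b_1 = 27 − 8 − 17 = 2; all invariant factors of ∂_2 are 1 so no torsion. So H_1 ≅ Z^2.
rank ∂_2 = 17, rank ∂_3 = 0 ⇒ b_2 = 18 − 17 − 0 = 1. So H_2 ≅ Z.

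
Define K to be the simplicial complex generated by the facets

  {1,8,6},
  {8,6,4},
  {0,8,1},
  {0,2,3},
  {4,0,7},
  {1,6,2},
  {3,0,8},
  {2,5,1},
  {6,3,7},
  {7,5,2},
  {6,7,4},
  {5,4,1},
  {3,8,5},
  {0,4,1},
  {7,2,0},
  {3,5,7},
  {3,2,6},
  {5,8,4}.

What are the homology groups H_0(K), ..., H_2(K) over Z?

H_0 = Z,  H_1 = Z × Z/2,  H_2 = 0.

Order the vertices as 0 < 1 < 2 < 3 < 4 < 5 < 6 < 7 < 8. Listing each simplex with vertices in this order, K has dimension 2 with simplices:

  0-simplices (9): [0], [1], [2], [3], [4], [5], [6], [7], [8]
  1-simplices (27): (27 of them)
  2-simplices (18): [0,1,4], [0,1,8], [0,2,3], [0,2,7], [0,3,8], [0,4,7], [1,2,5], [1,2,6], [1,4,5], [1,6,8], [2,3,6], [2,5,7], [3,5,7], [3,5,8], [3,6,7], [4,5,8], [4,6,7], [4,6,8]

giving chain groups C_0 ≅ Z^9, C_1 ≅ Z^27, C_2 ≅ Z^18.

The boundary map ∂_1: C_1 → C_0 is given by ∂[p,q] = [q] − [p]. For instance
  ∂[1,4] = [4] − [1].
This gives a 9×27 integer matrix of rank 8; reducing to Smith normal form yields diagonal entries (1,1,1,1,1,1,1,1).

The boundary map ∂_2: C_2 → C_1 sends each 2-simplex [p,q,r] to [q,r] − [p,r] + [p,q]. For instance
  ∂[0,4,7] = [4,7] − [0,7] + [0,4],
  ∂[1,6,8] = [6,8] − [1,8] + [1,6].
As a 27×18 matrix over Z this has rank 18, with invariant factors (1,1,1,1,1,1,1,1,1,1,1,1,1,1,1,1,1,2).

From H_k ≅ ker(∂_k) / im(∂_{k+1}) we obtain:

  H_0: rank C_0 − rank ∂_1 = 9 − 8 = 1, and the invariant factors of ∂_1 are all 1, so H_0 ≅ Z.
  H_1: rank ker ∂_1 − rank ∂_2 = (27 − 8) − 18 = 1, and ∂_2 has invariant factor 2 > 1, so H_1 ≅ Z × Z/2.
  H_2: rank ker ∂_2 − rank ∂_3 = (18 − 18) − 0 = 0, and there is no ∂_3, so H_2 ≅ 0.

As a check, the Euler characteristic is 9 − 27 + 18 = 0, which agrees with 1 − 1 + 0 = 0.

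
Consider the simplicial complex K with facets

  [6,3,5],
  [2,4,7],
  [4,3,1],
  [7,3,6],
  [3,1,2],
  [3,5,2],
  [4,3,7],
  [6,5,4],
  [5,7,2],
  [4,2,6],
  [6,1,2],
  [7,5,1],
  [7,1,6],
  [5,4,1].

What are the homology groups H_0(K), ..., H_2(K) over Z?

Fix the vertex order 1 < 2 < 3 < 4 < 5 < 6 < 7 and write every simplex with vertices in increasing order. Then dim K = 2 and the simplices of K are:

  0-simplices (7): [1], [2], [3], [4], [5], [6], [7]
  1-simplices (21): [1,2], [1,3], [1,4], [1,5], [1,6], [1,7], [2,3], [2,4], [2,5], [2,6], [2,7], [3,4], [3,5], [3,6], [3,7], [4,5], [4,6], [4,7], [5,6], [5,7], [6,7]
  2-simplices (14): [1,2,3], [1,2,6], [1,3,4], [1,4,5], [1,5,7], [1,6,7], [2,3,5], [2,4,6], [2,4,7], [2,5,7], [3,4,7], [3,5,6], [3,6,7], [4,5,6]

Hence C_0 ≅ Z^7, C_1 ≅ Z^21, C_2 ≅ Z^14.

∂_1: C_1 → C_0 sends each edge [p,q] (with p < q) to q − p.
The 7×21 boundary matrix has rank 6 and Smith normal form diag(1,1,1,1,1,1).

∂_2: C_2 → C_1 maps a triangle to the signed sum of its edges. For instance
  ∂[2,3,5] = [3,5] − [2,5] + [2,3],
  ∂[1,2,3] = [2,3] − [1,3] + [1,2].
The 21×14 boundary matrix has rank 13 and Smith normal form diag(1,1,1,1,1,1,1,1,1,1,1,1,1).

Now H_k = ker ∂_k / im ∂_{k+1}, so:

  H_0: rank C_0 − rank ∂_1 = 7 − 6 = 1, and the invariant factors of ∂_1 are all 1, so H_0 = Z.
  H_1: rank ker ∂_1 − rank ∂_2 = (21 − 6) − 13 = 2, and the invariant factors of ∂_2 are all 1, so H_1 = Z^2.
  H_2: rank ker ∂_2 − rank ∂_3 = (14 − 13) − 0 = 1, and there is no ∂_3, so H_2 = Z.

(K is a triangulation of the torus T^2.)

H_0 ≅ Z,  H_1 ≅ Z^2,  H_2 ≅ Z.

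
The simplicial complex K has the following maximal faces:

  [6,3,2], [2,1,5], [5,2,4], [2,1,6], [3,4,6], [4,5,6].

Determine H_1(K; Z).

We work with the vertex ordering 1 < 2 < 3 < 4 < 5 < 6. The simplices of K, each written with vertices in increasing order, are:

  0-simplices (6): [1], [2], [3], [4], [5], [6]
  1-simplices (12): [1,2], [1,5], [1,6], [2,3], [2,4], [2,5], [2,6], [3,4], [3,6], [4,5], [4,6], [5,6]
  2-simplices (6): [1,2,5], [1,2,6], [2,3,6], [2,4,5], [3,4,6], [4,5,6]

Hence C_0 ≅ Z^6, C_1 ≅ Z^12, C_2 ≅ Z^6.

Boundary ∂_1: C_1 → C_0 maps an edge to its endpoints' difference, ∂[p,q] = q − p. For instance
  ∂[3,4] = [4] − [3].
The 6×12 boundary matrix has rank 5 and Smith normal form diag(1,1,1,1,1).

Boundary ∂_2: C_2 → C_1 maps a triangle to the signed sum of its edges. For instance
  ∂[2,4,5] = [4,5] − [2,5] + [2,4],
  ∂[1,2,6] = [2,6] − [1,6] + [1,2].
This gives a 12×6 integer matrix of rank 6; reducing to Smith normal form yields diagonal entries (1,1,1,1,1,1).

Reading off H_k = ker ∂_k / im ∂_{k+1}:

  H_1: rank ker ∂_1 − rank ∂_2 = (12 − 5) − 6 = 1, and the invariant factors of ∂_2 are all 1, so H_1 ≅ Z.

H_1 = Z.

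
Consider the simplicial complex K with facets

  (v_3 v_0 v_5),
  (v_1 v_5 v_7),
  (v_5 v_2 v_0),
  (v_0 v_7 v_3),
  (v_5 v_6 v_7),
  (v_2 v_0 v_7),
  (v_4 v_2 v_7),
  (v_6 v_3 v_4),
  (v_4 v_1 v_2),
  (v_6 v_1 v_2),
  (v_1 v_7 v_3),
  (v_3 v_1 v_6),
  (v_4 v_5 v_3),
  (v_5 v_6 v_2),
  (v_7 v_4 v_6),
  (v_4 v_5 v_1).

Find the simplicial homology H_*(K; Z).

Fix the vertex order v_0 < v_1 < v_2 < v_3 < v_4 < v_5 < v_6 < v_7 and write every simplex with vertices in increasing order. Then dim K = 2 and the simplices of K are:

  0-simplices (8): [v_0], [v_1], [v_2], [v_3], [v_4], [v_5], [v_6], [v_7]
  1-simplices (24): (24 of them)
  2-simplices (16): (16 of them)

Hence C_0 ≅ Z^8, C_1 ≅ Z^24, C_2 ≅ Z^16.

∂_1: C_1 → C_0 is given by ∂[p,q] = [q] − [p].
The 8×24 boundary matrix has rank 7 and Smith normal form diag(1,1,1,1,1,1,1).

∂_2: C_2 → C_1 acts by ∂[p,q,r] = [q,r] − [p,r] + [p,q]. For instance
  ∂[v_2,v_4,v_7] = [v_4,v_7] − [v_2,v_7] + [v_2,v_4],
  ∂[v_5,v_6,v_7] = [v_6,v_7] − [v_5,v_7] + [v_5,v_6].
The resulting 24×16 matrix has rank 15, and its Smith normal form has invariant factors (1,1,1,1,1,1,1,1,1,1,1,1,1,1,1).

Computing H_k = (kernel of ∂_k) / (image of ∂_{k+1}):

  H_0: rank C_0 − rank ∂_1 = 8 − 7 = 1, and the invariant factors of ∂_1 are all 1, so H_0 = Z.
  H_1: rank ker ∂_1 − rank ∂_2 = (24 − 7) − 15 = 2, and the invariant factors of ∂_2 are all 1, so H_1 = Z^2.
  H_2: rank ker ∂_2 − rank ∂_3 = (16 − 15) − 0 = 1, and there is no ∂_3, so H_2 = Z.

(K is a triangulation of the torus T^2.)

H_0 = Z,  H_1 = Z^2,  H_2 = Z.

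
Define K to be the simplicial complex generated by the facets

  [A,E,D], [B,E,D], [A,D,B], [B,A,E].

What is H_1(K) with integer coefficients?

Order the vertices as A < B < D < E. Listing each simplex with vertices in this order, K has dimension 2 with simplices:

  0-simplices (4): A, B, D, E
  1-simplices (6): AB, AD, AE, BD, BE, DE
  2-simplices (4): ABD, ABE, ADE, BDE

so the chain groups are C_0 ≅ Z^4, C_1 ≅ Z^6, C_2 ≅ Z^4.

∂_1: C_1 → C_0 is given by ∂[p,q] = [q] − [p].
This gives a 4×6 integer matrix of rank 3; reducing to Smith normal form yields diagonal entries (1,1,1).

∂_2: C_2 → C_1 maps a triangle to the signed sum of its edges. For instance
  ∂BDE = DE − BE + BD,
  ∂ABE = BE − AE + AB.
This gives a 6×4 integer matrix of rank 3; reducing to Smith normal form yields diagonal entries (1,1,1).

Reading off H_k = ker ∂_k / im ∂_{k+1}:

  H_1: rank ker ∂_1 − rank ∂_2 = (6 − 3) − 3 = 0, and the invariant factors of ∂_2 are all 1, so H_1 ≅ 0.

H_1 ≅ 0.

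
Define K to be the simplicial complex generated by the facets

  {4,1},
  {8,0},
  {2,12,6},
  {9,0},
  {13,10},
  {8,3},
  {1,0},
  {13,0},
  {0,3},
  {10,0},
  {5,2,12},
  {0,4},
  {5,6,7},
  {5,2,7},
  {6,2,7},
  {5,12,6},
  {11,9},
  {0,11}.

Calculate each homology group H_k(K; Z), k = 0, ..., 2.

H_0 ≅ Z^2,  H_1 ≅ Z^4,  H_2 ≅ Z.

Take the total order 0 < 1 < 2 < 3 < 4 < 5 < 6 < 7 < 8 < 9 < 10 < 11 < 12 < 13 on the vertex set. Then K (dimension 2) consists of the simplices:

  0-simplices (14): [0], [1], [2], [3], [4], [5], [6], [7], [8], [9], [10], [11], [12], [13]
  1-simplices (21): [0,1], [0,3], [0,4], [0,8], [0,9], [0,10], [0,11], [0,13], [1,4], [2,5], [2,6], [2,7], [2,12], [3,8], [5,6], [5,7], [5,12], [6,7], [6,12], [9,11], [10,13]
  2-simplices (6): [2,5,7], [2,5,12], [2,6,7], [2,6,12], [5,6,7], [5,6,12]

giving chain groups C_0 ≅ Z^14, C_1 ≅ Z^21, C_2 ≅ Z^6.

Boundary ∂_1: C_1 → C_0 is given by ∂[p,q] = [q] − [p].
The 14×21 boundary matrix has rank 12 and Smith normal form diag(1,1,1,1,1,1,1,1,1,1,1,1).

Boundary ∂_2: C_2 → C_1 maps a triangle to the signed sum of its edges. For instance
  ∂[2,5,12] = [5,12] − [2,12] + [2,5],
  ∂[2,6,7] = [6,7] − [2,7] + [2,6].
As a 21×6 matrix over Z this has rank 5, with invariant factors (1,1,1,1,1).

Reading off H_k = ker ∂_k / im ∂_{k+1}:

  H_0: rank C_0 − rank ∂_1 = 14 − 12 = 2, and the invariant factors of ∂_1 are all 1, so H_0 ≅ Z^2.
  H_1: rank ker ∂_1 − rank ∂_2 = (21 − 12) − 5 = 4, and the invariant factors of ∂_2 are all 1, so H_1 ≅ Z^4.
  H_2: rank ker ∂_2 − rank ∂_3 = (6 − 5) − 0 = 1, and there is no ∂_3, so H_2 ≅ Z.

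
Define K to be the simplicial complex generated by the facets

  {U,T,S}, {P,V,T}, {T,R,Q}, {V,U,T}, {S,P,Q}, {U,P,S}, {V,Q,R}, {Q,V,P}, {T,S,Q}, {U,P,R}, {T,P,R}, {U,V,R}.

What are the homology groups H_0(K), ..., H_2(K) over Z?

H_0 = Z,  H_1 = Z_2,  H_2 = 0.

We work with the vertex ordering P < Q < R < S < T < U < V. The simplices of K, each written with vertices in increasing order, are:

  0-simplices (7): P, Q, R, S, T, U, V
  1-simplices (18): PQ, PR, PS, PT, PU, PV, QR, QS, QT, QV, RT, RU, RV, ST, SU, TU, TV, UV
  2-simplices (12): PQS, PQV, PRT, PRU, PSU, PTV, QRT, QRV, QST, RUV, STU, TUV

Hence C_0 ≅ Z^7, C_1 ≅ Z^18, C_2 ≅ Z^12.

Boundary ∂_1: C_1 → C_0 maps an edge to its endpoints' difference, ∂[p,q] = q − p. For instance
  ∂PT = T − P.
The resulting 7×18 matrix has rank 6, and its Smith normal form has invariant factors (1,1,1,1,1,1).

The boundary map ∂_2: C_2 → C_1 acts by ∂[p,q,r] = [q,r] − [p,r] + [p,q]. For instance
  ∂RUV = UV − RV + RU,
  ∂PRT = RT − PT + PR.
The resulting 18×12 matrix has rank 12, and its Smith normal form has invariant factors (1,1,1,1,1,1,1,1,1,1,1,2).

Computing H_k = (kernel of ∂_k) / (image of ∂_{k+1}):

  H_0: rank C_0 − rank ∂_1 = 7 − 6 = 1, and the invariant factors of ∂_1 are all 1, so H_0 = Z.
  H_1: rank ker ∂_1 − rank ∂_2 = (18 − 6) − 12 = 0, and ∂_2 has invariant factor 2 > 1, so H_1 = Z_2.
  H_2: rank ker ∂_2 − rank ∂_3 = (12 − 12) − 0 = 0, and there is no ∂_3, so H_2 = 0.

As a check, the Euler characteristic is 7 − 18 + 12 = 1, which agrees with 1 − 0 + 0 = 1.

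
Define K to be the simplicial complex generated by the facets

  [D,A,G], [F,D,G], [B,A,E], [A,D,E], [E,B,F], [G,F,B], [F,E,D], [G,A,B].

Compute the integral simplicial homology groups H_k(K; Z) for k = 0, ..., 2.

Fix the vertex order A < B < D < E < F < G and write every simplex with vertices in increasing order. Then dim K = 2 and the simplices of K are:

  0-simplices (6): A, B, D, E, F, G
  1-simplices (12): AB, AD, AE, AG, BE, BF, BG, DE, DF, DG, EF, FG
  2-simplices (8): ABE, ABG, ADE, ADG, BEF, BFG, DEF, DFG

Hence C_0 ≅ Z^6, C_1 ≅ Z^12, C_2 ≅ Z^8.

The boundary map ∂_1: C_1 → C_0 maps an edge to its endpoints' difference, ∂[p,q] = q − p.
The 6×12 boundary matrix has rank 5 and Smith normal form diag(1,1,1,1,1).

Boundary ∂_2: C_2 → C_1 acts by ∂[p,q,r] = [q,r] − [p,r] + [p,q]. For instance
  ∂ABG = BG − AG + AB,
  ∂DFG = FG − DG + DF.
The resulting 12×8 matrix has rank 7, and its Smith normal form has invariant factors (1,1,1,1,1,1,1).

Computing H_k = (kernel of ∂_k) / (image of ∂_{k+1}):

  H_0: rank C_0 − rank ∂_1 = 6 − 5 = 1, and the invariant factors of ∂_1 are all 1, so H_0 ≅ Z.
  H_1: rank ker ∂_1 − rank ∂_2 = (12 − 5) − 7 = 0, and the invariant factors of ∂_2 are all 1, so H_1 ≅ 0.
  H_2: rank ker ∂_2 − rank ∂_3 = (8 − 7) − 0 = 1, and there is no ∂_3, so H_2 ≅ Z.

H_0 ≅ Z,  H_1 = 0,  H_2 ≅ Z.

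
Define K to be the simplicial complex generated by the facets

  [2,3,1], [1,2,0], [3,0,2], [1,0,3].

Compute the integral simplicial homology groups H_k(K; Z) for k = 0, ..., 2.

K has 4 vertices, 6 edges, 4 triangles.
rank ∂_0 = 0, rank ∂_1 = 3 ⇒ b_0 = 4 − 0 − 3 = 1; all invariant factors of ∂_1 are 1 so no torsion. So H_0 = Z.
rank ∂_1 = 3, rank ∂_2 = 3 ⇒ b_1 = 6 − 3 − 3 = 0; all invariant factors of ∂_2 are 1 so no torsion. So H_1 = 0.
rank ∂_2 = 3, rank ∂_3 = 0 ⇒ b_2 = 4 − 3 − 0 = 1. So H_2 = Z.

H_0 ≅ Z,  H_1 = 0,  H_2 ≅ Z.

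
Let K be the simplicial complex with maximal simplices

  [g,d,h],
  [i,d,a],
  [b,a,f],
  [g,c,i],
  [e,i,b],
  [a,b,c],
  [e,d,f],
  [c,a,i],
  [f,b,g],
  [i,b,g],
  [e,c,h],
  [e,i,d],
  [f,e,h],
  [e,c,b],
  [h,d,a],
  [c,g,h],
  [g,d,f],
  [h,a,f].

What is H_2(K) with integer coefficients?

K has 9 vertices, 27 edges, 18 triangles.
rank ∂_2 = 18, rank ∂_3 = 0 ⇒ b_2 = 18 − 18 − 0 = 0. So H_2 ≅ 0.

H_2 = 0.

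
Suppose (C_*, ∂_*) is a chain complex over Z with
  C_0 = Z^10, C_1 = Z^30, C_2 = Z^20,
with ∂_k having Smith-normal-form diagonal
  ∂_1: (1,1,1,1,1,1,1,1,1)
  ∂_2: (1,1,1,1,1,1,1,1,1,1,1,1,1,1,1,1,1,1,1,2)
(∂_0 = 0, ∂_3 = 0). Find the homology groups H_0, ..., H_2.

H_0: b_0 = 10 − 0 − 9 = 1; torsion from ∂_1 factors > 1: none. So H_0 ≅ Z.
H_1: b_1 = 30 − 9 − 20 = 1; torsion from ∂_2 factors > 1: [2]. So H_1 ≅ Z ⊕ Z_2.
H_2: b_2 = 20 − 20 − 0 = 0; torsion from ∂_3 factors > 1: none. So H_2 ≅ 0.

H_0 ≅ Z,  H_1 ≅ Z ⊕ Z_2,  H_2 = 0.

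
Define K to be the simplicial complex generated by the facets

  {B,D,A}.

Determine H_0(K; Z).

H_0 ≅ Z.

Order the vertices as A < B < D. Listing each simplex with vertices in this order, K has dimension 2 with simplices:

  0-simplices (3): A, B, D
  1-simplices (3): AB, AD, BD
  2-simplices (1): ABD

Hence C_0 ≅ Z^3, C_1 ≅ Z^3, C_2 ≅ Z^1.

The boundary map ∂_1: C_1 → C_0 sends each edge [p,q] (with p < q) to q − p.
The resulting 3×3 matrix has rank 2, and its Smith normal form has invariant factors (1,1).

The boundary map ∂_2: C_2 → C_1 acts by ∂[p,q,r] = [q,r] − [p,r] + [p,q]. For instance
  ∂ABD = BD − AD + AB.
The resulting 3×1 matrix has rank 1, and its Smith normal form has invariant factors (1).

From H_k ≅ ker(∂_k) / im(∂_{k+1}) we obtain:

  H_0: rank C_0 − rank ∂_1 = 3 − 2 = 1, and the invariant factors of ∂_1 are all 1, so H_0 = Z.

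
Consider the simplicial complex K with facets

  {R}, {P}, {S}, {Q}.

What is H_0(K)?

H_0 = Z^4.

Order the vertices as P < Q < R < S. Listing each simplex with vertices in this order, K has dimension 0 with simplices:

  0-simplices (4): P, Q, R, S

so the chain groups are C_0 ≅ Z^4.

Now H_k = ker ∂_k / im ∂_{k+1}, so:

  H_0: rank C_0 − rank ∂_1 = 4 − 0 = 4, and there is no ∂_1, so H_0 ≅ Z^4.

(K is a triangulation of a set of 4 points.)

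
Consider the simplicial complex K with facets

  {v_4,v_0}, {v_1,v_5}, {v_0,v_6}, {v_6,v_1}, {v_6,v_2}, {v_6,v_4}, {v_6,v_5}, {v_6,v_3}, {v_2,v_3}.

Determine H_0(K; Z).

Take the total order v_0 < v_1 < v_2 < v_3 < v_4 < v_5 < v_6 on the vertex set. Then K (dimension 1) consists of the simplices:

  0-simplices (7): [v_0], [v_1], [v_2], [v_3], [v_4], [v_5], [v_6]
  1-simplices (9): [v_0,v_4], [v_0,v_6], [v_1,v_5], [v_1,v_6], [v_2,v_3], [v_2,v_6], [v_3,v_6], [v_4,v_6], [v_5,v_6]

Hence C_0 ≅ Z^7, C_1 ≅ Z^9.

Boundary ∂_1: C_1 → C_0 is given by ∂[p,q] = [q] − [p]. For instance
  ∂[v_1,v_5] = [v_5] − [v_1].
The 7×9 boundary matrix has rank 6 and Smith normal form diag(1,1,1,1,1,1).

Computing H_k = (kernel of ∂_k) / (image of ∂_{k+1}):

  H_0: rank C_0 − rank ∂_1 = 7 − 6 = 1, and the invariant factors of ∂_1 are all 1, so H_0 = Z.

(K is a triangulation of a wedge of 3 circles.)

H_0 ≅ Z.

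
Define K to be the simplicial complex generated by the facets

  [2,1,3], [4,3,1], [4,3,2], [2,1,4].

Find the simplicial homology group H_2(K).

Fix the vertex order 1 < 2 < 3 < 4 and write every simplex with vertices in increasing order. Then dim K = 2 and the simplices of K are:

  0-simplices (4): [1], [2], [3], [4]
  1-simplices (6): [1,2], [1,3], [1,4], [2,3], [2,4], [3,4]
  2-simplices (4): [1,2,3], [1,2,4], [1,3,4], [2,3,4]

giving chain groups C_0 ≅ Z^4, C_1 ≅ Z^6, C_2 ≅ Z^4.

∂_1: C_1 → C_0 is given by ∂[p,q] = [q] − [p].
The 4×6 boundary matrix has rank 3 and Smith normal form diag(1,1,1).

∂_2: C_2 → C_1 maps a triangle to the signed sum of its edges. For instance
  ∂[2,3,4] = [3,4] − [2,4] + [2,3],
  ∂[1,2,4] = [2,4] − [1,4] + [1,2].
The resulting 6×4 matrix has rank 3, and its Smith normal form has invariant factors (1,1,1).

Now H_k = ker ∂_k / im ∂_{k+1}, so:

  H_2: rank ker ∂_2 − rank ∂_3 = (4 − 3) − 0 = 1, and there is no ∂_3, so H_2 ≅ Z.

(K is a triangulation of the 2-sphere S^2.)

H_2 ≅ Z.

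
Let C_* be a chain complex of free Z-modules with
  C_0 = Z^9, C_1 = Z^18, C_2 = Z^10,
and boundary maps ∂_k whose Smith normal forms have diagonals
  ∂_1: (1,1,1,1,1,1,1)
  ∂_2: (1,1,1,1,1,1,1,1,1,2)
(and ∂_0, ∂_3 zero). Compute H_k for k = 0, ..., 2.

H_0 ≅ Z^2,  H_1 ≅ Z × Z/2,  H_2 = 0.

H_0: b_0 = 9 − 0 − 7 = 2; torsion from ∂_1 factors > 1: none. So H_0 ≅ Z^2.
H_1: b_1 = 18 − 7 − 10 = 1; torsion from ∂_2 factors > 1: [2]. So H_1 ≅ Z × Z/2.
H_2: b_2 = 10 − 10 − 0 = 0; torsion from ∂_3 factors > 1: none. So H_2 ≅ 0.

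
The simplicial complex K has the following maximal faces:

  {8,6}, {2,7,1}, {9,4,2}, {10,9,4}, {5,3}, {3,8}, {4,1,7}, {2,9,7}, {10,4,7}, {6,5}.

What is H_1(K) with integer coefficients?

H_1 ≅ Z^2.

K has 10 vertices, 16 edges, 6 triangles.
rank ∂_1 = 8, rank ∂_2 = 6 ⇒ b_1 = 16 − 8 − 6 = 2; all invariant factors of ∂_2 are 1 so no torsion. So H_1 = Z^2.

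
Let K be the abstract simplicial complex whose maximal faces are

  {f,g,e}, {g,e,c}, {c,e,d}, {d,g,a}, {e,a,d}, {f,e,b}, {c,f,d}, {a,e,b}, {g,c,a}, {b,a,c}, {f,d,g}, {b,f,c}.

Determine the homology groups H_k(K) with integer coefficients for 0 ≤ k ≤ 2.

H_0 ≅ Z,  H_1 ≅ Z/2,  H_2 = 0.

Take the total order a < b < c < d < e < f < g on the vertex set. Then K (dimension 2) consists of the simplices:

  0-simplices (7): a, b, c, d, e, f, g
  1-simplices (18): ab, ac, ad, ae, ag, bc, be, bf, cd, ce, cf, cg, de, df, dg, ef, eg, fg
  2-simplices (12): abc, abe, acg, ade, adg, bcf, bef, cde, cdf, ceg, dfg, efg

so the chain groups are C_0 ≅ Z^7, C_1 ≅ Z^18, C_2 ≅ Z^12.

Boundary ∂_1: C_1 → C_0 sends each edge [p,q] (with p < q) to q − p.
The resulting 7×18 matrix has rank 6, and its Smith normal form has invariant factors (1,1,1,1,1,1).

The boundary map ∂_2: C_2 → C_1 maps a triangle to the signed sum of its edges. For instance
  ∂bef = ef − bf + be,
  ∂abe = be − ae + ab.
This gives a 18×12 integer matrix of rank 12; reducing to Smith normal form yields diagonal entries (1,1,1,1,1,1,1,1,1,1,1,2).

Reading off H_k = ker ∂_k / im ∂_{k+1}:

  H_0: rank C_0 − rank ∂_1 = 7 − 6 = 1, and the invariant factors of ∂_1 are all 1, so H_0 = Z.
  H_1: rank ker ∂_1 − rank ∂_2 = (18 − 6) − 12 = 0, and ∂_2 has invariant factor 2 > 1, so H_1 = Z/2.
  H_2: rank ker ∂_2 − rank ∂_3 = (12 − 12) − 0 = 0, and there is no ∂_3, so H_2 = 0.

(K is a triangulation of the real projective plane RP^2.)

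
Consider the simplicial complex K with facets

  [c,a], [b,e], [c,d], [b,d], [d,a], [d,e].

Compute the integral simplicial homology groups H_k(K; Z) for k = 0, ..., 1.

We work with the vertex ordering a < b < c < d < e. The simplices of K, each written with vertices in increasing order, are:

  0-simplices (5): a, b, c, d, e
  1-simplices (6): ac, ad, bd, be, cd, de

giving chain groups C_0 ≅ Z^5, C_1 ≅ Z^6.

The boundary map ∂_1: C_1 → C_0 is given by ∂[p,q] = [q] − [p]. For instance
  ∂be = e − b.
As a 5×6 matrix over Z this has rank 4, with invariant factors (1,1,1,1).

Computing H_k = (kernel of ∂_k) / (image of ∂_{k+1}):

  H_0: rank C_0 − rank ∂_1 = 5 − 4 = 1, and the invariant factors of ∂_1 are all 1, so H_0 ≅ Z.
  H_1: rank ker ∂_1 − rank ∂_2 = (6 − 4) − 0 = 2, and there is no ∂_2, so H_1 ≅ Z^2.

As a check, the Euler characteristic is 5 − 6 = -1, which agrees with 1 − 2 = -1.

H_0 = Z,  H_1 = Z^2.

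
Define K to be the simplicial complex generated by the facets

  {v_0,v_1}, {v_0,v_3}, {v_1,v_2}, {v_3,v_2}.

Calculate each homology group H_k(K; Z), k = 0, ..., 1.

We work with the vertex ordering v_0 < v_1 < v_2 < v_3. The simplices of K, each written with vertices in increasing order, are:

  0-simplices (4): [v_0], [v_1], [v_2], [v_3]
  1-simplices (4): [v_0,v_1], [v_0,v_3], [v_1,v_2], [v_2,v_3]

so the chain groups are C_0 ≅ Z^4, C_1 ≅ Z^4.

The boundary map ∂_1: C_1 → C_0 maps an edge to its endpoints' difference, ∂[p,q] = q − p. For instance
  ∂[v_0,v_1] = [v_1] − [v_0].
As a 4×4 matrix over Z this has rank 3, with invariant factors (1,1,1).

Reading off H_k = ker ∂_k / im ∂_{k+1}:

  H_0: rank C_0 − rank ∂_1 = 4 − 3 = 1, and the invariant factors of ∂_1 are all 1, so H_0 = Z.
  H_1: rank ker ∂_1 − rank ∂_2 = (4 − 3) − 0 = 1, and there is no ∂_2, so H_1 = Z.

(K is a triangulation of the circle S^1.)

H_0 ≅ Z,  H_1 ≅ Z.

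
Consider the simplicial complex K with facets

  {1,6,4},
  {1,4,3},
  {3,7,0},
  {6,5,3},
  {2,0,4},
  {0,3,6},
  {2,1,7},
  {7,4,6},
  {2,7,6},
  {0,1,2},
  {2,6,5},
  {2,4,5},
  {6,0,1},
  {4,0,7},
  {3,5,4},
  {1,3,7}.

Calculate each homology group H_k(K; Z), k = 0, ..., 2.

Order the vertices as 0 < 1 < 2 < 3 < 4 < 5 < 6 < 7. Listing each simplex with vertices in this order, K has dimension 2 with simplices:

  0-simplices (8): [0], [1], [2], [3], [4], [5], [6], [7]
  1-simplices (24): (24 of them)
  2-simplices (16): [0,1,2], [0,1,6], [0,2,4], [0,3,6], [0,3,7], [0,4,7], [1,2,7], [1,3,4], [1,3,7], [1,4,6], [2,4,5], [2,5,6], [2,6,7], [3,4,5], [3,5,6], [4,6,7]

so the chain groups are C_0 ≅ Z^8, C_1 ≅ Z^24, C_2 ≅ Z^16.

Boundary ∂_1: C_1 → C_0 sends each edge [p,q] (with p < q) to q − p. For instance
  ∂[1,7] = [7] − [1].
The 8×24 boundary matrix has rank 7 and Smith normal form diag(1,1,1,1,1,1,1).

∂_2: C_2 → C_1 maps a triangle to the signed sum of its edges. For instance
  ∂[3,5,6] = [5,6] − [3,6] + [3,5],
  ∂[1,4,6] = [4,6] − [1,6] + [1,4].
This gives a 24×16 integer matrix of rank 15; reducing to Smith normal form yields diagonal entries (1,1,1,1,1,1,1,1,1,1,1,1,1,1,1).

Reading off H_k = ker ∂_k / im ∂_{k+1}:

  H_0: rank C_0 − rank ∂_1 = 8 − 7 = 1, and the invariant factors of ∂_1 are all 1, so H_0 = Z.
  H_1: rank ker ∂_1 − rank ∂_2 = (24 − 7) − 15 = 2, and the invariant factors of ∂_2 are all 1, so H_1 = Z^2.
  H_2: rank ker ∂_2 − rank ∂_3 = (16 − 15) − 0 = 1, and there is no ∂_3, so H_2 = Z.

As a check, the Euler characteristic is 8 − 24 + 16 = 0, which agrees with 1 − 2 + 1 = 0.

H_0 ≅ Z,  H_1 ≅ Z^2,  H_2 ≅ Z.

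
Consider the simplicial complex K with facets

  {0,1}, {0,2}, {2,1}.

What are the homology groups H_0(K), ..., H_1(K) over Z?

H_0 ≅ Z,  H_1 ≅ Z.

Order the vertices as 0 < 1 < 2. Listing each simplex with vertices in this order, K has dimension 1 with simplices:

  0-simplices (3): [0], [1], [2]
  1-simplices (3): [0,1], [0,2], [1,2]

so the chain groups are C_0 ≅ Z^3, C_1 ≅ Z^3.

Boundary ∂_1: C_1 → C_0 maps an edge to its endpoints' difference, ∂[p,q] = q − p. For instance
  ∂[0,1] = [1] − [0].
The resulting 3×3 matrix has rank 2, and its Smith normal form has invariant factors (1,1).

Reading off H_k = ker ∂_k / im ∂_{k+1}:

  H_0: rank C_0 − rank ∂_1 = 3 − 2 = 1, and the invariant factors of ∂_1 are all 1, so H_0 = Z.
  H_1: rank ker ∂_1 − rank ∂_2 = (3 − 2) − 0 = 1, and there is no ∂_2, so H_1 = Z.

As a check, the Euler characteristic is 3 − 3 = 0, which agrees with 1 − 1 = 0.
(K is a triangulation of the circle S^1.)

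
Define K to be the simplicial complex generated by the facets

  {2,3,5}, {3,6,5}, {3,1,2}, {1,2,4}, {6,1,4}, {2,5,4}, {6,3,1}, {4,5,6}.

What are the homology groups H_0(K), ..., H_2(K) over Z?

Fix the vertex order 1 < 2 < 3 < 4 < 5 < 6 and write every simplex with vertices in increasing order. Then dim K = 2 and the simplices of K are:

  0-simplices (6): [1], [2], [3], [4], [5], [6]
  1-simplices (12): [1,2], [1,3], [1,4], [1,6], [2,3], [2,4], [2,5], [3,5], [3,6], [4,5], [4,6], [5,6]
  2-simplices (8): [1,2,3], [1,2,4], [1,3,6], [1,4,6], [2,3,5], [2,4,5], [3,5,6], [4,5,6]

Hence C_0 ≅ Z^6, C_1 ≅ Z^12, C_2 ≅ Z^8.

Boundary ∂_1: C_1 → C_0 sends each edge [p,q] (with p < q) to q − p. For instance
  ∂[4,6] = [6] − [4].
This gives a 6×12 integer matrix of rank 5; reducing to Smith normal form yields diagonal entries (1,1,1,1,1).

Boundary ∂_2: C_2 → C_1 maps a triangle to the signed sum of its edges. For instance
  ∂[4,5,6] = [5,6] − [4,6] + [4,5],
  ∂[1,2,4] = [2,4] − [1,4] + [1,2].
The resulting 12×8 matrix has rank 7, and its Smith normal form has invariant factors (1,1,1,1,1,1,1).

Now H_k = ker ∂_k / im ∂_{k+1}, so:

  H_0: rank C_0 − rank ∂_1 = 6 − 5 = 1, and the invariant factors of ∂_1 are all 1, so H_0 = Z.
  H_1: rank ker ∂_1 − rank ∂_2 = (12 − 5) − 7 = 0, and the invariant factors of ∂_2 are all 1, so H_1 = 0.
  H_2: rank ker ∂_2 − rank ∂_3 = (8 − 7) − 0 = 1, and there is no ∂_3, so H_2 = Z.

(K is a triangulation of the 2-sphere S^2.)

H_0 = Z,  H_1 = 0,  H_2 = Z.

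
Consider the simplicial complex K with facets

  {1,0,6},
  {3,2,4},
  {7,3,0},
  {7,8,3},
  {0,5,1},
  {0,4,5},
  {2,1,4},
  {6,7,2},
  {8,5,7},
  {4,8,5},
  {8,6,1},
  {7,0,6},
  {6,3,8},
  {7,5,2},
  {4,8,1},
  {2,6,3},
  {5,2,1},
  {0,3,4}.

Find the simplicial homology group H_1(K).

Take the total order 0 < 1 < 2 < 3 < 4 < 5 < 6 < 7 < 8 on the vertex set. Then K (dimension 2) consists of the simplices:

  0-simplices (9): [0], [1], [2], [3], [4], [5], [6], [7], [8]
  1-simplices (27): (27 of them)
  2-simplices (18): [0,1,5], [0,1,6], [0,3,4], [0,3,7], [0,4,5], [0,6,7], [1,2,4], [1,2,5], [1,4,8], [1,6,8], [2,3,4], [2,3,6], [2,5,7], [2,6,7], [3,6,8], [3,7,8], [4,5,8], [5,7,8]

so the chain groups are C_0 ≅ Z^9, C_1 ≅ Z^27, C_2 ≅ Z^18.

Boundary ∂_1: C_1 → C_0 maps an edge to its endpoints' difference, ∂[p,q] = q − p.
This gives a 9×27 integer matrix of rank 8; reducing to Smith normal form yields diagonal entries (1,1,1,1,1,1,1,1).

∂_2: C_2 → C_1 maps a triangle to the signed sum of its edges. For instance
  ∂[2,3,4] = [3,4] − [2,4] + [2,3],
  ∂[0,3,4] = [3,4] − [0,4] + [0,3].
This gives a 27×18 integer matrix of rank 18; reducing to Smith normal form yields diagonal entries (1,1,1,1,1,1,1,1,1,1,1,1,1,1,1,1,1,2).

Reading off H_k = ker ∂_k / im ∂_{k+1}:

  H_1: rank ker ∂_1 − rank ∂_2 = (27 − 8) − 18 = 1, and ∂_2 has invariant factor 2 > 1, so H_1 ≅ Z ⊕ Z/2.

H_1 ≅ Z ⊕ Z/2.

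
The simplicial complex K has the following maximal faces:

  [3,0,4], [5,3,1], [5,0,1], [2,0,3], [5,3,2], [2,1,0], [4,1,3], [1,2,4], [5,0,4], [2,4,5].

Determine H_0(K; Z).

Take the total order 0 < 1 < 2 < 3 < 4 < 5 on the vertex set. Then K (dimension 2) consists of the simplices:

  0-simplices (6): [0], [1], [2], [3], [4], [5]
  1-simplices (15): [0,1], [0,2], [0,3], [0,4], [0,5], [1,2], [1,3], [1,4], [1,5], [2,3], [2,4], [2,5], [3,4], [3,5], [4,5]
  2-simplices (10): [0,1,2], [0,1,5], [0,2,3], [0,3,4], [0,4,5], [1,2,4], [1,3,4], [1,3,5], [2,3,5], [2,4,5]

giving chain groups C_0 ≅ Z^6, C_1 ≅ Z^15, C_2 ≅ Z^10.

∂_1: C_1 → C_0 is given by ∂[p,q] = [q] − [p].
The 6×15 boundary matrix has rank 5 and Smith normal form diag(1,1,1,1,1).

∂_2: C_2 → C_1 sends each 2-simplex [p,q,r] to [q,r] − [p,r] + [p,q]. For instance
  ∂[0,1,2] = [1,2] − [0,2] + [0,1],
  ∂[2,3,5] = [3,5] − [2,5] + [2,3].
As a 15×10 matrix over Z this has rank 10, with invariant factors (1,1,1,1,1,1,1,1,1,2).

Now H_k = ker ∂_k / im ∂_{k+1}, so:

  H_0: rank C_0 − rank ∂_1 = 6 − 5 = 1, and the invariant factors of ∂_1 are all 1, so H_0 ≅ Z.

H_0 = Z.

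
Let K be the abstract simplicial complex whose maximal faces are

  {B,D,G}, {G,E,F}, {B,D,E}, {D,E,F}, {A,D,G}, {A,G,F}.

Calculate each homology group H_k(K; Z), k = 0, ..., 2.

Take the total order A < B < D < E < F < G on the vertex set. Then K (dimension 2) consists of the simplices:

  0-simplices (6): A, B, D, E, F, G
  1-simplices (12): AD, AF, AG, BD, BE, BG, DE, DF, DG, EF, EG, FG
  2-simplices (6): ADG, AFG, BDE, BDG, DEF, EFG

giving chain groups C_0 ≅ Z^6, C_1 ≅ Z^12, C_2 ≅ Z^6.

Boundary ∂_1: C_1 → C_0 maps an edge to its endpoints' difference, ∂[p,q] = q − p. For instance
  ∂AF = F − A.
The 6×12 boundary matrix has rank 5 and Smith normal form diag(1,1,1,1,1).

Boundary ∂_2: C_2 → C_1 sends each 2-simplex [p,q,r] to [q,r] − [p,r] + [p,q]. For instance
  ∂DEF = EF − DF + DE,
  ∂BDG = DG − BG + BD.
The 12×6 boundary matrix has rank 6 and Smith normal form diag(1,1,1,1,1,1).

Reading off H_k = ker ∂_k / im ∂_{k+1}:

  H_0: rank C_0 − rank ∂_1 = 6 − 5 = 1, and the invariant factors of ∂_1 are all 1, so H_0 ≅ Z.
  H_1: rank ker ∂_1 − rank ∂_2 = (12 − 5) − 6 = 1, and the invariant factors of ∂_2 are all 1, so H_1 ≅ Z.
  H_2: rank ker ∂_2 − rank ∂_3 = (6 − 6) − 0 = 0, and there is no ∂_3, so H_2 ≅ 0.

H_0 ≅ Z,  H_1 ≅ Z,  H_2 = 0.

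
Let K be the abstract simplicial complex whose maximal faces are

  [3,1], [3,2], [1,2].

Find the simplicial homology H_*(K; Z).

Take the total order 1 < 2 < 3 on the vertex set. Then K (dimension 1) consists of the simplices:

  0-simplices (3): [1], [2], [3]
  1-simplices (3): [1,2], [1,3], [2,3]

giving chain groups C_0 ≅ Z^3, C_1 ≅ Z^3.

∂_1: C_1 → C_0 maps an edge to its endpoints' difference, ∂[p,q] = q − p. For instance
  ∂[1,2] = [2] − [1].
As a 3×3 matrix over Z this has rank 2, with invariant factors (1,1).

From H_k ≅ ker(∂_k) / im(∂_{k+1}) we obtain:

  H_0: rank C_0 − rank ∂_1 = 3 − 2 = 1, and the invariant factors of ∂_1 are all 1, so H_0 = Z.
  H_1: rank ker ∂_1 − rank ∂_2 = (3 − 2) − 0 = 1, and there is no ∂_2, so H_1 = Z.

(K is a triangulation of the circle S^1.)

H_0 = Z,  H_1 = Z.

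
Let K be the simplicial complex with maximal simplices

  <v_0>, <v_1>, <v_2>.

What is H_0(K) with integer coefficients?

Order the vertices as v_0 < v_1 < v_2. Listing each simplex with vertices in this order, K has dimension 0 with simplices:

  0-simplices (3): [v_0], [v_1], [v_2]

Hence C_0 ≅ Z^3.

Computing H_k = (kernel of ∂_k) / (image of ∂_{k+1}):

  H_0: rank C_0 − rank ∂_1 = 3 − 0 = 3, and there is no ∂_1, so H_0 ≅ Z^3.

H_0 ≅ Z^3.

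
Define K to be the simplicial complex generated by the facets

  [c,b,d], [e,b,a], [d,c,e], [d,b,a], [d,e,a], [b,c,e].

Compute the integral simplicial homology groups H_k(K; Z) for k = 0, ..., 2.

Take the total order a < b < c < d < e on the vertex set. Then K (dimension 2) consists of the simplices:

  0-simplices (5): a, b, c, d, e
  1-simplices (9): ab, ad, ae, bc, bd, be, cd, ce, de
  2-simplices (6): abd, abe, ade, bcd, bce, cde

giving chain groups C_0 ≅ Z^5, C_1 ≅ Z^9, C_2 ≅ Z^6.

The boundary map ∂_1: C_1 → C_0 sends each edge [p,q] (with p < q) to q − p. For instance
  ∂cd = d − c.
The 5×9 boundary matrix has rank 4 and Smith normal form diag(1,1,1,1).

The boundary map ∂_2: C_2 → C_1 acts by ∂[p,q,r] = [q,r] − [p,r] + [p,q]. For instance
  ∂abe = be − ae + ab,
  ∂ade = de − ae + ad.
This gives a 9×6 integer matrix of rank 5; reducing to Smith normal form yields diagonal entries (1,1,1,1,1).

Reading off H_k = ker ∂_k / im ∂_{k+1}:

  H_0: rank C_0 − rank ∂_1 = 5 − 4 = 1, and the invariant factors of ∂_1 are all 1, so H_0 = Z.
  H_1: rank ker ∂_1 − rank ∂_2 = (9 − 4) − 5 = 0, and the invariant factors of ∂_2 are all 1, so H_1 = 0.
  H_2: rank ker ∂_2 − rank ∂_3 = (6 − 5) − 0 = 1, and there is no ∂_3, so H_2 = Z.

H_0 ≅ Z,  H_1 = 0,  H_2 ≅ Z.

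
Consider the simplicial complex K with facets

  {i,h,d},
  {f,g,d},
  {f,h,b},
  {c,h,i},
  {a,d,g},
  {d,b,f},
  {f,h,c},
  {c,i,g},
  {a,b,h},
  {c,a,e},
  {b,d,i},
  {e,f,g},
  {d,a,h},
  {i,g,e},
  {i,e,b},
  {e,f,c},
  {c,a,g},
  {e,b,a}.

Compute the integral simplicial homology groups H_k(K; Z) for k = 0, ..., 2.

Take the total order a < b < c < d < e < f < g < h < i on the vertex set. Then K (dimension 2) consists of the simplices:

  0-simplices (9): a, b, c, d, e, f, g, h, i
  1-simplices (27): ab, ac, ad, ae, ag, ah, bd, be, bf, bh, bi, ce, cf, cg, ch, ci, df, dg, dh, di, ef, eg, ei, fg, fh, gi, hi
  2-simplices (18): abe, abh, ace, acg, adg, adh, bdf, bdi, bei, bfh, cef, cfh, cgi, chi, dfg, dhi, efg, egi

Hence C_0 ≅ Z^9, C_1 ≅ Z^27, C_2 ≅ Z^18.

∂_1: C_1 → C_0 maps an edge to its endpoints' difference, ∂[p,q] = q − p.
As a 9×27 matrix over Z this has rank 8, with invariant factors (1,1,1,1,1,1,1,1).

Boundary ∂_2: C_2 → C_1 sends each 2-simplex [p,q,r] to [q,r] − [p,r] + [p,q]. For instance
  ∂cgi = gi − ci + cg,
  ∂acg = cg − ag + ac.
As a 27×18 matrix over Z this has rank 18, with invariant factors (1,1,1,1,1,1,1,1,1,1,1,1,1,1,1,1,1,2).

Now H_k = ker ∂_k / im ∂_{k+1}, so:

  H_0: rank C_0 − rank ∂_1 = 9 − 8 = 1, and the invariant factors of ∂_1 are all 1, so H_0 ≅ Z.
  H_1: rank ker ∂_1 − rank ∂_2 = (27 − 8) − 18 = 1, and ∂_2 has invariant factor 2 > 1, so H_1 ≅ Z × Z/2.
  H_2: rank ker ∂_2 − rank ∂_3 = (18 − 18) − 0 = 0, and there is no ∂_3, so H_2 ≅ 0.

H_0 = Z,  H_1 = Z × Z/2,  H_2 = 0.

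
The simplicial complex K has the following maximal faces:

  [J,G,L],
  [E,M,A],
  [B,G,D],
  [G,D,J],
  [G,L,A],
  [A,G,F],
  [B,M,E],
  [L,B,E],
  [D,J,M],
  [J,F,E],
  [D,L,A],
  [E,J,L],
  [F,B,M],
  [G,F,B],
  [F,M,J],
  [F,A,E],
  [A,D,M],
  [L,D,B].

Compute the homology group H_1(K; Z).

Order the vertices as A < B < D < E < F < G < J < L < M. Listing each simplex with vertices in this order, K has dimension 2 with simplices:

  0-simplices (9): A, B, D, E, F, G, J, L, M
  1-simplices (27): AD, AE, AF, AG, AL, AM, BD, BE, BF, BG, BL, BM, DG, DJ, DL, DM, EF, EJ, EL, EM, FG, FJ, FM, GJ, GL, JL, JM
  2-simplices (18): ADL, ADM, AEF, AEM, AFG, AGL, BDG, BDL, BEL, BEM, BFG, BFM, DGJ, DJM, EFJ, EJL, FJM, GJL

so the chain groups are C_0 ≅ Z^9, C_1 ≅ Z^27, C_2 ≅ Z^18.

The boundary map ∂_1: C_1 → C_0 maps an edge to its endpoints' difference, ∂[p,q] = q − p.
The resulting 9×27 matrix has rank 8, and its Smith normal form has invariant factors (1,1,1,1,1,1,1,1).

The boundary map ∂_2: C_2 → C_1 sends each 2-simplex [p,q,r] to [q,r] − [p,r] + [p,q]. For instance
  ∂EFJ = FJ − EJ + EF,
  ∂AFG = FG − AG + AF.
This gives a 27×18 integer matrix of rank 18; reducing to Smith normal form yields diagonal entries (1,1,1,1,1,1,1,1,1,1,1,1,1,1,1,1,1,2).

From H_k ≅ ker(∂_k) / im(∂_{k+1}) we obtain:

  H_1: rank ker ∂_1 − rank ∂_2 = (27 − 8) − 18 = 1, and ∂_2 has invariant factor 2 > 1, so H_1 = Z × Z/2.

H_1 = Z × Z/2.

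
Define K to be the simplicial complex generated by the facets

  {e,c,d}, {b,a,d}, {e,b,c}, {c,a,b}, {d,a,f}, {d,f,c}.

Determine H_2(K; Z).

H_2 ≅ 0.

Take the total order a < b < c < d < e < f on the vertex set. Then K (dimension 2) consists of the simplices:

  0-simplices (6): a, b, c, d, e, f
  1-simplices (12): ab, ac, ad, af, bc, bd, be, cd, ce, cf, de, df
  2-simplices (6): abc, abd, adf, bce, cde, cdf

Hence C_0 ≅ Z^6, C_1 ≅ Z^12, C_2 ≅ Z^6.

The boundary map ∂_1: C_1 → C_0 maps an edge to its endpoints' difference, ∂[p,q] = q − p. For instance
  ∂ac = c − a.
This gives a 6×12 integer matrix of rank 5; reducing to Smith normal form yields diagonal entries (1,1,1,1,1).

Boundary ∂_2: C_2 → C_1 maps a triangle to the signed sum of its edges. For instance
  ∂abd = bd − ad + ab,
  ∂bce = ce − be + bc.
The resulting 12×6 matrix has rank 6, and its Smith normal form has invariant factors (1,1,1,1,1,1).

Reading off H_k = ker ∂_k / im ∂_{k+1}:

  H_2: rank ker ∂_2 − rank ∂_3 = (6 − 6) − 0 = 0, and there is no ∂_3, so H_2 ≅ 0.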